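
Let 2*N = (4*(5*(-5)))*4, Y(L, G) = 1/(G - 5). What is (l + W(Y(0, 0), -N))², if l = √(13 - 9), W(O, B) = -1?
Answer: 1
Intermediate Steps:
Y(L, G) = 1/(-5 + G)
N = -200 (N = ((4*(5*(-5)))*4)/2 = ((4*(-25))*4)/2 = (-100*4)/2 = (½)*(-400) = -200)
l = 2 (l = √4 = 2)
(l + W(Y(0, 0), -N))² = (2 - 1)² = 1² = 1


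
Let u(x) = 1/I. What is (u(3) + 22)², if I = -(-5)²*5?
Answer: 7557001/15625 ≈ 483.65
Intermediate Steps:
I = -125 (I = -25*5 = -1*125 = -125)
u(x) = -1/125 (u(x) = 1/(-125) = -1/125)
(u(3) + 22)² = (-1/125 + 22)² = (2749/125)² = 7557001/15625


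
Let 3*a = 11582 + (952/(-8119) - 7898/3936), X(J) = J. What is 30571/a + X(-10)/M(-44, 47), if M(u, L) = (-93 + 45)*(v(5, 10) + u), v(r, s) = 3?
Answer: 75844014142541/9582372448872 ≈ 7.9149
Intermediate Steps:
a = 185025484277/47934576 (a = (11582 + (952/(-8119) - 7898/3936))/3 = (11582 + (952*(-1/8119) - 7898*1/3936))/3 = (11582 + (-952/8119 - 3949/1968))/3 = (11582 - 33935467/15978192)/3 = (1/3)*(185025484277/15978192) = 185025484277/47934576 ≈ 3860.0)
M(u, L) = -144 - 48*u (M(u, L) = (-93 + 45)*(3 + u) = -48*(3 + u) = -144 - 48*u)
30571/a + X(-10)/M(-44, 47) = 30571/(185025484277/47934576) - 10/(-144 - 48*(-44)) = 30571*(47934576/185025484277) - 10/(-144 + 2112) = 77126732784/9738183383 - 10/1968 = 77126732784/9738183383 - 10*1/1968 = 77126732784/9738183383 - 5/984 = 75844014142541/9582372448872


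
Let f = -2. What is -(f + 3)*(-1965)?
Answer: 1965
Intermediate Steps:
-(f + 3)*(-1965) = -(-2 + 3)*(-1965) = -1*1*(-1965) = -1*(-1965) = 1965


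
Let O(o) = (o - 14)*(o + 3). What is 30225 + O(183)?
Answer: 61659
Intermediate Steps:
O(o) = (-14 + o)*(3 + o)
30225 + O(183) = 30225 + (-42 + 183**2 - 11*183) = 30225 + (-42 + 33489 - 2013) = 30225 + 31434 = 61659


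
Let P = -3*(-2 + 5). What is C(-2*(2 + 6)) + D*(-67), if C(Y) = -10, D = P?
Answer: 593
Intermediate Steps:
P = -9 (P = -3*3 = -9)
D = -9
C(-2*(2 + 6)) + D*(-67) = -10 - 9*(-67) = -10 + 603 = 593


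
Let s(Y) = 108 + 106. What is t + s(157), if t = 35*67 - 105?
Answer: 2454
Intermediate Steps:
s(Y) = 214
t = 2240 (t = 2345 - 105 = 2240)
t + s(157) = 2240 + 214 = 2454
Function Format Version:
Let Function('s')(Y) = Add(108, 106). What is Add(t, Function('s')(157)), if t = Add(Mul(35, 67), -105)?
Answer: 2454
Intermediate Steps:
Function('s')(Y) = 214
t = 2240 (t = Add(2345, -105) = 2240)
Add(t, Function('s')(157)) = Add(2240, 214) = 2454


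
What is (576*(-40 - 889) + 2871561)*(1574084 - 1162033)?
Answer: 962739443307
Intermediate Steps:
(576*(-40 - 889) + 2871561)*(1574084 - 1162033) = (576*(-929) + 2871561)*412051 = (-535104 + 2871561)*412051 = 2336457*412051 = 962739443307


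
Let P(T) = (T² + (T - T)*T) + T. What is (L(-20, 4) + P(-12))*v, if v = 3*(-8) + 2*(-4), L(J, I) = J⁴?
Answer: -5124224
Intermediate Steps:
P(T) = T + T² (P(T) = (T² + 0*T) + T = (T² + 0) + T = T² + T = T + T²)
v = -32 (v = -24 - 8 = -32)
(L(-20, 4) + P(-12))*v = ((-20)⁴ - 12*(1 - 12))*(-32) = (160000 - 12*(-11))*(-32) = (160000 + 132)*(-32) = 160132*(-32) = -5124224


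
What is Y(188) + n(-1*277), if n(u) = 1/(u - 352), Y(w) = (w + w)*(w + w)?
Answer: 88925503/629 ≈ 1.4138e+5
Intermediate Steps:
Y(w) = 4*w² (Y(w) = (2*w)*(2*w) = 4*w²)
n(u) = 1/(-352 + u)
Y(188) + n(-1*277) = 4*188² + 1/(-352 - 1*277) = 4*35344 + 1/(-352 - 277) = 141376 + 1/(-629) = 141376 - 1/629 = 88925503/629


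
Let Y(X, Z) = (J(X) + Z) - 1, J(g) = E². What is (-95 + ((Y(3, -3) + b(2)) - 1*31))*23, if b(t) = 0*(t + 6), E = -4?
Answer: -2622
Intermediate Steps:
b(t) = 0 (b(t) = 0*(6 + t) = 0)
J(g) = 16 (J(g) = (-4)² = 16)
Y(X, Z) = 15 + Z (Y(X, Z) = (16 + Z) - 1 = 15 + Z)
(-95 + ((Y(3, -3) + b(2)) - 1*31))*23 = (-95 + (((15 - 3) + 0) - 1*31))*23 = (-95 + ((12 + 0) - 31))*23 = (-95 + (12 - 31))*23 = (-95 - 19)*23 = -114*23 = -2622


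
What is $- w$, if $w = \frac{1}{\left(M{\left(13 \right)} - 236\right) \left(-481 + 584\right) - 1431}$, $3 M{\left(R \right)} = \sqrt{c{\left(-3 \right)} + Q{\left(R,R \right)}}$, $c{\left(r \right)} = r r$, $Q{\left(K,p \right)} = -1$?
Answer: $\frac{231651}{5962380217} + \frac{618 \sqrt{2}}{5962380217} \approx 3.8999 \cdot 10^{-5}$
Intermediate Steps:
$c{\left(r \right)} = r^{2}$
$M{\left(R \right)} = \frac{2 \sqrt{2}}{3}$ ($M{\left(R \right)} = \frac{\sqrt{\left(-3\right)^{2} - 1}}{3} = \frac{\sqrt{9 - 1}}{3} = \frac{\sqrt{8}}{3} = \frac{2 \sqrt{2}}{3}$)
$w = \frac{1}{-25739 + \frac{206 \sqrt{2}}{3}}$ ($w = \frac{1}{\left(\frac{2 \sqrt{2}}{3} - 236\right) \left(-481 + 584\right) - 1431} = \frac{1}{\left(-236 + \frac{2 \sqrt{2}}{3}\right) 103 - 1431} = \frac{1}{\left(-24308 + \frac{206 \sqrt{2}}{3}\right) - 1431} = \frac{1}{-25739 + \frac{206 \sqrt{2}}{3}} \approx -3.8999 \cdot 10^{-5}$)
$- w = - (- \frac{231651}{5962380217} - \frac{618 \sqrt{2}}{5962380217}) = \frac{231651}{5962380217} + \frac{618 \sqrt{2}}{5962380217}$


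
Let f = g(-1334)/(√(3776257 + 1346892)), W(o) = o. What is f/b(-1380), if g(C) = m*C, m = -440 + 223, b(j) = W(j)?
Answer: -6293*√5123149/153694470 ≈ -0.092676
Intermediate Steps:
b(j) = j
m = -217
g(C) = -217*C
f = 289478*√5123149/5123149 (f = (-217*(-1334))/(√(3776257 + 1346892)) = 289478/(√5123149) = 289478*(√5123149/5123149) = 289478*√5123149/5123149 ≈ 127.89)
f/b(-1380) = (289478*√5123149/5123149)/(-1380) = (289478*√5123149/5123149)*(-1/1380) = -6293*√5123149/153694470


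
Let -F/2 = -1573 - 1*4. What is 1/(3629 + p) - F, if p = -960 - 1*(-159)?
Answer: -8919511/2828 ≈ -3154.0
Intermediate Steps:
F = 3154 (F = -2*(-1573 - 1*4) = -2*(-1573 - 4) = -2*(-1577) = 3154)
p = -801 (p = -960 + 159 = -801)
1/(3629 + p) - F = 1/(3629 - 801) - 1*3154 = 1/2828 - 3154 = -8919511/2828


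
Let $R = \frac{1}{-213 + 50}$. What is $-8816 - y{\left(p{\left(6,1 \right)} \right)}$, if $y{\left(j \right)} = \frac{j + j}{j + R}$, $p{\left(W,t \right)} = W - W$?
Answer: $-8816$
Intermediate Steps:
$p{\left(W,t \right)} = 0$
$R = - \frac{1}{163}$ ($R = \frac{1}{-163} = - \frac{1}{163} \approx -0.006135$)
$y{\left(j \right)} = \frac{2 j}{- \frac{1}{163} + j}$ ($y{\left(j \right)} = \frac{j + j}{j - \frac{1}{163}} = \frac{2 j}{- \frac{1}{163} + j}$)
$-8816 - y{\left(p{\left(6,1 \right)} \right)} = -8816 - 326 \cdot 0 \frac{1}{-1 + 163 \cdot 0} = -8816 - 326 \cdot 0 \frac{1}{-1 + 0} = -8816 - 326 \cdot 0 \frac{1}{-1} = -8816 - 326 \cdot 0 \left(-1\right) = -8816 - 0 = -8816 + 0 = -8816$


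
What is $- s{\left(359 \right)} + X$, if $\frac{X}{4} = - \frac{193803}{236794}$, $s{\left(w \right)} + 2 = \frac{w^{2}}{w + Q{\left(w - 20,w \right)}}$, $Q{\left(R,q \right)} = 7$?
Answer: $- \frac{15314320949}{43333302} \approx -353.41$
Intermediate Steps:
$s{\left(w \right)} = -2 + \frac{w^{2}}{7 + w}$ ($s{\left(w \right)} = -2 + \frac{w^{2}}{w + 7} = -2 + \frac{w^{2}}{7 + w}$)
$X = - \frac{387606}{118397}$ ($X = 4 \left(- \frac{193803}{236794}\right) = - \frac{387606}{118397} \approx -3.2738$)
$- s{\left(359 \right)} + X = - \frac{-14 + 359^{2} - 718}{7 + 359} - \frac{387606}{118397} = - \frac{-14 + 128881 - 718}{366} - \frac{387606}{118397} = - \frac{128149}{366} - \frac{387606}{118397} = - \frac{15314320949}{43333302}$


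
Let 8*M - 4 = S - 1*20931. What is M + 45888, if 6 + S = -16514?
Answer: 329657/8 ≈ 41207.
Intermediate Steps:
S = -16520 (S = -6 - 16514 = -16520)
M = -37447/8 (M = ½ + (-16520 - 1*20931)/8 = ½ + (-16520 - 20931)/8 = ½ + (⅛)*(-37451) = ½ - 37451/8 = -37447/8 ≈ -4680.9)
M + 45888 = -37447/8 + 45888 = 329657/8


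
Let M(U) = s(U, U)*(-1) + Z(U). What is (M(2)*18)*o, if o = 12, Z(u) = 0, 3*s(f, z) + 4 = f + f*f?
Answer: -144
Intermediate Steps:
s(f, z) = -4/3 + f/3 + f²/3 (s(f, z) = -4/3 + (f + f*f)/3 = -4/3 + (f + f²)/3 = -4/3 + (f/3 + f²/3) = -4/3 + f/3 + f²/3)
M(U) = 4/3 - U/3 - U²/3 (M(U) = (-4/3 + U/3 + U²/3)*(-1) + 0 = (4/3 - U/3 - U²/3) + 0 = 4/3 - U/3 - U²/3)
(M(2)*18)*o = ((4/3 - ⅓*2 - ⅓*2²)*18)*12 = ((4/3 - ⅔ - ⅓*4)*18)*12 = ((4/3 - ⅔ - 4/3)*18)*12 = -⅔*18*12 = -12*12 = -144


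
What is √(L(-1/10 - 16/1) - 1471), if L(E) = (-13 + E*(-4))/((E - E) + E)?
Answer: I*√38212545/161 ≈ 38.395*I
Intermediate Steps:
L(E) = (-13 - 4*E)/E (L(E) = (-13 - 4*E)/(0 + E) = (-13 - 4*E)/E)
√(L(-1/10 - 16/1) - 1471) = √((-4 - 13/(-1/10 - 16/1)) - 1471) = √((-4 - 13/(-1*⅒ - 16*1)) - 1471) = √((-4 - 13/(-⅒ - 16)) - 1471) = √((-4 - 13/(-161/10)) - 1471) = √((-4 - 13*(-10/161)) - 1471) = √((-4 + 130/161) - 1471) = √(-514/161 - 1471) = √(-237345/161) = I*√38212545/161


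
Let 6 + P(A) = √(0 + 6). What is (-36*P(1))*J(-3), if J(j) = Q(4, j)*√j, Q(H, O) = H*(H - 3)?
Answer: 144*I*√3*(6 - √6) ≈ 885.55*I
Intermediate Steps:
Q(H, O) = H*(-3 + H)
J(j) = 4*√j (J(j) = (4*(-3 + 4))*√j = (4*1)*√j = 4*√j)
P(A) = -6 + √6 (P(A) = -6 + √(0 + 6) = -6 + √6)
(-36*P(1))*J(-3) = (-36*(-6 + √6))*(4*√(-3)) = (216 - 36*√6)*(4*(I*√3)) = (216 - 36*√6)*(4*I*√3) = 4*I*√3*(216 - 36*√6)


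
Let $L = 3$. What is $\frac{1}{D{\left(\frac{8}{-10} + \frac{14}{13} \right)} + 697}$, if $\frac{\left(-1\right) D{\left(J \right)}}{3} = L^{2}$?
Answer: $\frac{1}{670} \approx 0.0014925$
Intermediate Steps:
$D{\left(J \right)} = -27$ ($D{\left(J \right)} = - 3 \cdot 3^{2} = \left(-3\right) 9 = -27$)
$\frac{1}{D{\left(\frac{8}{-10} + \frac{14}{13} \right)} + 697} = \frac{1}{-27 + 697} = \frac{1}{670}$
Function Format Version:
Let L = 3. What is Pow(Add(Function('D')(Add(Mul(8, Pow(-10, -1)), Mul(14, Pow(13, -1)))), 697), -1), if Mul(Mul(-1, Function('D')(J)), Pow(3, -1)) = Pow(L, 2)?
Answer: Rational(1, 670) ≈ 0.0014925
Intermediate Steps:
Function('D')(J) = -27 (Function('D')(J) = Mul(-3, Pow(3, 2)) = Mul(-3, 9) = -27)
Pow(Add(Function('D')(Add(Mul(8, Pow(-10, -1)), Mul(14, Pow(13, -1)))), 697), -1) = Pow(Add(-27, 697), -1) = Pow(670, -1) = Rational(1, 670)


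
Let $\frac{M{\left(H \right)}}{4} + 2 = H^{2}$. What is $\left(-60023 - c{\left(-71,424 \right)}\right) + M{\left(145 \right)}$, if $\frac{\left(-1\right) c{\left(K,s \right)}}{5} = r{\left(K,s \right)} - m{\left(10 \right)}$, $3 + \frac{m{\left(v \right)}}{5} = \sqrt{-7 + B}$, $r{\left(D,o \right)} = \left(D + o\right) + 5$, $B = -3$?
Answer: $25934 - 25 i \sqrt{10} \approx 25934.0 - 79.057 i$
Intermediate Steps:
$r{\left(D,o \right)} = 5 + D + o$
$m{\left(v \right)} = -15 + 5 i \sqrt{10}$ ($m{\left(v \right)} = -15 + 5 \sqrt{-7 - 3} = -15 + 5 \sqrt{-10} = -15 + 5 i \sqrt{10}$)
$c{\left(K,s \right)} = -100 - 5 K - 5 s + 25 i \sqrt{10}$ ($c{\left(K,s \right)} = - 5 \left(\left(5 + K + s\right) - \left(-15 + 5 i \sqrt{10}\right)\right) = - 5 \left(\left(5 + K + s\right) + \left(15 - 5 i \sqrt{10}\right)\right) = - 5 \left(20 + K + s - 5 i \sqrt{10}\right) = -100 - 5 K - 5 s + 25 i \sqrt{10}$)
$M{\left(H \right)} = -8 + 4 H^{2}$
$\left(-60023 - c{\left(-71,424 \right)}\right) + M{\left(145 \right)} = \left(-60023 - \left(-100 - -355 - 2120 + 25 i \sqrt{10}\right)\right) - \left(8 - 4 \cdot 145^{2}\right) = \left(-60023 - \left(-100 + 355 - 2120 + 25 i \sqrt{10}\right)\right) + \left(-8 + 4 \cdot 21025\right) = \left(-60023 - \left(-1865 + 25 i \sqrt{10}\right)\right) + \left(-8 + 84100\right) = \left(-60023 + \left(1865 - 25 i \sqrt{10}\right)\right) + 84092 = \left(-58158 - 25 i \sqrt{10}\right) + 84092 = 25934 - 25 i \sqrt{10}$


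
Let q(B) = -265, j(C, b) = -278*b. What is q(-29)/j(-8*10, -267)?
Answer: -265/74226 ≈ -0.0035702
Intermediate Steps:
q(-29)/j(-8*10, -267) = -265/((-278*(-267))) = -265/74226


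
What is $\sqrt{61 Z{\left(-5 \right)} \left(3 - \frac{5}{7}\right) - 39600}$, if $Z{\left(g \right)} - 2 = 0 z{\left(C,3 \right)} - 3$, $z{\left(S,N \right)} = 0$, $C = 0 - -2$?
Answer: $\frac{4 i \sqrt{121702}}{7} \approx 199.35 i$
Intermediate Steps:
$C = 2$ ($C = 0 + 2 = 2$)
$Z{\left(g \right)} = -1$ ($Z{\left(g \right)} = 2 + \left(0 \cdot 0 - 3\right) = 2 + \left(0 - 3\right) = 2 - 3 = -1$)
$\sqrt{61 Z{\left(-5 \right)} \left(3 - \frac{5}{7}\right) - 39600} = \sqrt{61 \left(- (3 - \frac{5}{7})\right) - 39600} = \sqrt{61 \left(\left(-1\right) \frac{16}{7}\right) - 39600} = \sqrt{61 \left(- \frac{16}{7}\right) - 39600} = \sqrt{- \frac{976}{7} - 39600} = \sqrt{- \frac{278176}{7}} = \frac{4 i \sqrt{121702}}{7}$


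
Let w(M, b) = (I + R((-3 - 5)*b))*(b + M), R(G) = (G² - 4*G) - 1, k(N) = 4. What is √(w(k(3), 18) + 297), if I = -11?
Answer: √468897 ≈ 684.76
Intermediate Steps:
R(G) = -1 + G² - 4*G
w(M, b) = (M + b)*(-12 + 32*b + 64*b²) (w(M, b) = (-11 + (-1 + ((-3 - 5)*b)² - 4*(-3 - 5)*b))*(b + M) = (-11 + (-1 + (-8*b)² - (-32)*b))*(M + b) = (-11 + (-1 + 64*b² + 32*b))*(M + b) = (-11 + (-1 + 32*b + 64*b²))*(M + b) = (-12 + 32*b + 64*b²)*(M + b) = (M + b)*(-12 + 32*b + 64*b²))
√(w(k(3), 18) + 297) = √((-12*4 - 12*18 + 32*18² + 64*18³ + 32*4*18 + 64*4*18²) + 297) = √((-48 - 216 + 32*324 + 64*5832 + 2304 + 64*4*324) + 297) = √((-48 - 216 + 10368 + 373248 + 2304 + 82944) + 297) = √(468600 + 297) = √468897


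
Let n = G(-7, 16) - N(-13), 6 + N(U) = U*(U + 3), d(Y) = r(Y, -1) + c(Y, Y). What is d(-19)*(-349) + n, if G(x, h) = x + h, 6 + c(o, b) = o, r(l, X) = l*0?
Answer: 8610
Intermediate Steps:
r(l, X) = 0
c(o, b) = -6 + o
G(x, h) = h + x
d(Y) = -6 + Y (d(Y) = 0 + (-6 + Y) = -6 + Y)
N(U) = -6 + U*(3 + U) (N(U) = -6 + U*(U + 3) = -6 + U*(3 + U))
n = -115 (n = (16 - 7) - (-6 + (-13)² + 3*(-13)) = 9 - (-6 + 169 - 39) = 9 - 1*124 = 9 - 124 = -115)
d(-19)*(-349) + n = (-6 - 19)*(-349) - 115 = -25*(-349) - 115 = 8725 - 115 = 8610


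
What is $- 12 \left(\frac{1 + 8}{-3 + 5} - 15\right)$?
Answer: $126$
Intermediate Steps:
$- 12 \left(\frac{1 + 8}{-3 + 5} - 15\right) = - 12 \left(\frac{9}{2} - 15\right) = \left(-12\right) \left(- \frac{21}{2}\right) = 126$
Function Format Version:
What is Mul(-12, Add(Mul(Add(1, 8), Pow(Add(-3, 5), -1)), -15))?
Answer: 126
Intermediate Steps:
Mul(-12, Add(Mul(Add(1, 8), Pow(Add(-3, 5), -1)), -15)) = Mul(-12, Add(Mul(9, Pow(2, -1)), -15)) = Mul(-12, Add(Mul(9, Rational(1, 2)), -15)) = Mul(-12, Add(Rational(9, 2), -15)) = Mul(-12, Rational(-21, 2)) = 126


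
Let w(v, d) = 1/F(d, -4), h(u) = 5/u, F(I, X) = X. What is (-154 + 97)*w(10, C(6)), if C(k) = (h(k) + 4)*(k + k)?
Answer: 57/4 ≈ 14.250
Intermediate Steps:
C(k) = 2*k*(4 + 5/k) (C(k) = (5/k + 4)*(k + k) = (4 + 5/k)*(2*k) = 2*k*(4 + 5/k))
w(v, d) = -¼ (w(v, d) = 1/(-4) = -¼)
(-154 + 97)*w(10, C(6)) = (-154 + 97)*(-¼) = -57*(-¼) = 57/4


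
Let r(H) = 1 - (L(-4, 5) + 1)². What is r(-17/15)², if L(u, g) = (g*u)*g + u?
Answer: 112529664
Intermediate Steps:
L(u, g) = u + u*g² (L(u, g) = u*g² + u = u + u*g²)
r(H) = -10608 (r(H) = 1 - (-4*(1 + 5²) + 1)² = 1 - (-4*(1 + 25) + 1)² = 1 - (-4*26 + 1)² = 1 - (-104 + 1)² = 1 - 1*(-103)² = 1 - 1*10609 = 1 - 10609 = -10608)
r(-17/15)² = (-10608)² = 112529664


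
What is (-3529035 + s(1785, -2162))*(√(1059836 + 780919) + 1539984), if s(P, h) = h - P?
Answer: -5440735752288 - 3532982*√1840755 ≈ -5.4455e+12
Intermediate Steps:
(-3529035 + s(1785, -2162))*(√(1059836 + 780919) + 1539984) = (-3529035 + (-2162 - 1*1785))*(√(1059836 + 780919) + 1539984) = (-3529035 + (-2162 - 1785))*(√1840755 + 1539984) = (-3529035 - 3947)*(1539984 + √1840755) = -3532982*(1539984 + √1840755) = -5440735752288 - 3532982*√1840755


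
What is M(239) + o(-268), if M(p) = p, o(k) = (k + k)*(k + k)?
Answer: 287535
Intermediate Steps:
o(k) = 4*k² (o(k) = (2*k)*(2*k) = 4*k²)
M(239) + o(-268) = 239 + 4*(-268)² = 239 + 4*71824 = 239 + 287296 = 287535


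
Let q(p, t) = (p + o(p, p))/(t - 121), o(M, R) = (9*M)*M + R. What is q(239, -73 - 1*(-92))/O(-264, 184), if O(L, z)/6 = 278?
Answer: -514567/170136 ≈ -3.0244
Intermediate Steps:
o(M, R) = R + 9*M² (o(M, R) = 9*M² + R = R + 9*M²)
O(L, z) = 1668 (O(L, z) = 6*278 = 1668)
q(p, t) = (2*p + 9*p²)/(-121 + t) (q(p, t) = (p + (p + 9*p²))/(t - 121) = (2*p + 9*p²)/(-121 + t))
q(239, -73 - 1*(-92))/O(-264, 184) = (239*(2 + 9*239)/(-121 + (-73 - 1*(-92))))/1668 = (239*(2 + 2151)/(-121 + (-73 + 92)))*(1/1668) = (239*2153/(-121 + 19))*(1/1668) = (239*2153/(-102))*(1/1668) = (239*(-1/102)*2153)*(1/1668) = -514567/102*1/1668 = -514567/170136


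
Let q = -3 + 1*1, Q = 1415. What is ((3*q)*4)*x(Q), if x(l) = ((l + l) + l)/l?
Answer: -72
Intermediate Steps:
x(l) = 3 (x(l) = (2*l + l)/l = (3*l)/l = 3)
q = -2 (q = -3 + 1 = -2)
((3*q)*4)*x(Q) = ((3*(-2))*4)*3 = -6*4*3 = -24*3 = -72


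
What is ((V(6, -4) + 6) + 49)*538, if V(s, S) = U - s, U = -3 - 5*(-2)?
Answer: 30128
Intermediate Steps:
U = 7 (U = -3 + 10 = 7)
V(s, S) = 7 - s
((V(6, -4) + 6) + 49)*538 = (((7 - 1*6) + 6) + 49)*538 = (((7 - 6) + 6) + 49)*538 = ((1 + 6) + 49)*538 = (7 + 49)*538 = 56*538 = 30128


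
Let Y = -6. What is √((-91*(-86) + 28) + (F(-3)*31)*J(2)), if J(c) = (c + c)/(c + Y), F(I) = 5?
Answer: √7699 ≈ 87.744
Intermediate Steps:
J(c) = 2*c/(-6 + c) (J(c) = (c + c)/(c - 6) = (2*c)/(-6 + c) = 2*c/(-6 + c))
√((-91*(-86) + 28) + (F(-3)*31)*J(2)) = √((-91*(-86) + 28) + (5*31)*(2*2/(-6 + 2))) = √((7826 + 28) + 155*(2*2/(-4))) = √(7854 + 155*(2*2*(-¼))) = √(7854 + 155*(-1)) = √(7854 - 155) = √7699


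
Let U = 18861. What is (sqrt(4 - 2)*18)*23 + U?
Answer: 18861 + 414*sqrt(2) ≈ 19447.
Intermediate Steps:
(sqrt(4 - 2)*18)*23 + U = (sqrt(4 - 2)*18)*23 + 18861 = (sqrt(2)*18)*23 + 18861 = (18*sqrt(2))*23 + 18861 = 414*sqrt(2) + 18861 = 18861 + 414*sqrt(2)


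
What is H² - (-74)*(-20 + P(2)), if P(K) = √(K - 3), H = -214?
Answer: 44316 + 74*I ≈ 44316.0 + 74.0*I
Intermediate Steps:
P(K) = √(-3 + K)
H² - (-74)*(-20 + P(2)) = (-214)² - (-74)*(-20 + √(-3 + 2)) = 45796 - (-74)*(-20 + √(-1)) = 45796 - (-74)*(-20 + I) = 45796 - (1480 - 74*I) = 45796 + (-1480 + 74*I) = 44316 + 74*I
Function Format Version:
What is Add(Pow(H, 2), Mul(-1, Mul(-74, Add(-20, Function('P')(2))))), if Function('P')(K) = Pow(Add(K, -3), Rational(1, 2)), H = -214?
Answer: Add(44316, Mul(74, I)) ≈ Add(44316., Mul(74.000, I))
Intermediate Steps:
Function('P')(K) = Pow(Add(-3, K), Rational(1, 2))
Add(Pow(H, 2), Mul(-1, Mul(-74, Add(-20, Function('P')(2))))) = Add(Pow(-214, 2), Mul(-1, Mul(-74, Add(-20, Pow(Add(-3, 2), Rational(1, 2)))))) = Add(45796, Mul(-1, Mul(-74, Add(-20, Pow(-1, Rational(1, 2)))))) = Add(45796, Mul(-1, Mul(-74, Add(-20, I)))) = Add(45796, Mul(-1, Add(1480, Mul(-74, I)))) = Add(45796, Add(-1480, Mul(74, I))) = Add(44316, Mul(74, I))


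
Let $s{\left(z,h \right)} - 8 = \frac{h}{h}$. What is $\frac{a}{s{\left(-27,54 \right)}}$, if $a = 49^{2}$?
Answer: $\frac{2401}{9} \approx 266.78$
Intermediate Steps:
$s{\left(z,h \right)} = 9$ ($s{\left(z,h \right)} = 8 + \frac{h}{h} = 8 + 1 = 9$)
$a = 2401$
$\frac{a}{s{\left(-27,54 \right)}} = \frac{2401}{9}$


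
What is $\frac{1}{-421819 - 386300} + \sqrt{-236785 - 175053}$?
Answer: $- \frac{1}{808119} + i \sqrt{411838} \approx -1.2374 \cdot 10^{-6} + 641.75 i$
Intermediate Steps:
$\frac{1}{-421819 - 386300} + \sqrt{-236785 - 175053} = \frac{1}{-808119} + \sqrt{-236785 - 175053} = - \frac{1}{808119} + \sqrt{-236785 - 175053} = - \frac{1}{808119} + \sqrt{-411838} = - \frac{1}{808119} + i \sqrt{411838}$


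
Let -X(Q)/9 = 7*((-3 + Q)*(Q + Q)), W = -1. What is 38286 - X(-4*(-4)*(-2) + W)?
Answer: 187974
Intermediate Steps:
X(Q) = -126*Q*(-3 + Q) (X(Q) = -63*(-3 + Q)*(Q + Q) = -63*(-3 + Q)*(2*Q) = -63*2*Q*(-3 + Q) = -126*Q*(-3 + Q))
38286 - X(-4*(-4)*(-2) + W) = 38286 - 126*(-4*(-4)*(-2) - 1)*(3 - (-4*(-4)*(-2) - 1)) = 38286 - 126*(16*(-2) - 1)*(3 - (16*(-2) - 1)) = 38286 - 126*(-32 - 1)*(3 - (-32 - 1)) = 38286 - 126*(-33)*(3 - 1*(-33)) = 38286 - 126*(-33)*(3 + 33) = 38286 - 126*(-33)*36 = 38286 - 1*(-149688) = 38286 + 149688 = 187974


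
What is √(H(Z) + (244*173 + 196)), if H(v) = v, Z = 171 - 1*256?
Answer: √42323 ≈ 205.73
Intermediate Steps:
Z = -85 (Z = 171 - 256 = -85)
√(H(Z) + (244*173 + 196)) = √(-85 + (244*173 + 196)) = √(-85 + (42212 + 196)) = √(-85 + 42408) = √42323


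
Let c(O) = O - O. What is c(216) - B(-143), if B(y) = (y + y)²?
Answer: -81796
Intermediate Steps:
c(O) = 0
B(y) = 4*y² (B(y) = (2*y)² = 4*y²)
c(216) - B(-143) = 0 - 4*(-143)² = 0 - 4*20449 = 0 - 1*81796 = 0 - 81796 = -81796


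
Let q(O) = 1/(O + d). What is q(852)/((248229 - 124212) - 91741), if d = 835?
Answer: 1/54449612 ≈ 1.8366e-8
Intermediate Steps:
q(O) = 1/(835 + O) (q(O) = 1/(O + 835) = 1/(835 + O))
q(852)/((248229 - 124212) - 91741) = 1/((835 + 852)*((248229 - 124212) - 91741)) = 1/(1687*(124017 - 91741)) = (1/1687)/32276 = (1/1687)*(1/32276) = 1/54449612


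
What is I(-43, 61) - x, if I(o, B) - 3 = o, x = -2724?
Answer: 2684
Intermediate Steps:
I(o, B) = 3 + o
I(-43, 61) - x = (3 - 43) - 1*(-2724) = -40 + 2724 = 2684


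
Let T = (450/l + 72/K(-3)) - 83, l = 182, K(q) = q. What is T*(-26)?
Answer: 19024/7 ≈ 2717.7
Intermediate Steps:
T = -9512/91 (T = (450/182 + 72/(-3)) - 83 = (450*(1/182) + 72*(-⅓)) - 83 = (225/91 - 24) - 83 = -1959/91 - 83 = -9512/91 ≈ -104.53)
T*(-26) = -9512/91*(-26) = 19024/7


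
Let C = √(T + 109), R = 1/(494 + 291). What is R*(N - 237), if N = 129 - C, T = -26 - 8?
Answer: -108/785 - √3/157 ≈ -0.14861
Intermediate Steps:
T = -34
R = 1/785 ≈ 0.0012739
C = 5*√3 (C = √(-34 + 109) = √75 = 5*√3 ≈ 8.6602)
N = 129 - 5*√3 ≈ 120.34
R*(N - 237) = ((129 - 5*√3) - 237)/785 = (-108 - 5*√3)/785 = -108/785 - √3/157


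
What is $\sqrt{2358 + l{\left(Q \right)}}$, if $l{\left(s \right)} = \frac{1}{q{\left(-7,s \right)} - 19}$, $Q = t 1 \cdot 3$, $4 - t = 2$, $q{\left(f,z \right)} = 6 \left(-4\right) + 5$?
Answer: $\frac{\sqrt{3404914}}{38} \approx 48.559$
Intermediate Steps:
$q{\left(f,z \right)} = -19$ ($q{\left(f,z \right)} = -24 + 5 = -19$)
$t = 2$ ($t = 4 - 2 = 2$)
$Q = 6$ ($Q = 2 \cdot 1 \cdot 3 = 2 \cdot 3 = 6$)
$l{\left(s \right)} = - \frac{1}{38}$ ($l{\left(s \right)} = \frac{1}{-19 - 19} = \frac{1}{-38} = - \frac{1}{38}$)
$\sqrt{2358 + l{\left(Q \right)}} = \sqrt{2358 - \frac{1}{38}} = \sqrt{\frac{89603}{38}} = \frac{\sqrt{3404914}}{38}$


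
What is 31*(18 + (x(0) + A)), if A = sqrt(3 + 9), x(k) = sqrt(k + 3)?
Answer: 558 + 93*sqrt(3) ≈ 719.08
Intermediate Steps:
x(k) = sqrt(3 + k)
A = 2*sqrt(3) (A = sqrt(12) = 2*sqrt(3) ≈ 3.4641)
31*(18 + (x(0) + A)) = 31*(18 + (sqrt(3 + 0) + 2*sqrt(3))) = 31*(18 + (sqrt(3) + 2*sqrt(3))) = 31*(18 + 3*sqrt(3)) = 558 + 93*sqrt(3)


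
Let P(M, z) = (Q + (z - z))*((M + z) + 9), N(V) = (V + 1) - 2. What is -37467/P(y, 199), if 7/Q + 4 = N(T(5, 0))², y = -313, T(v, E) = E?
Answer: -37467/245 ≈ -152.93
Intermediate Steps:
N(V) = -1 + V (N(V) = (1 + V) - 2 = -1 + V)
Q = -7/3 (Q = 7/(-4 + (-1 + 0)²) = 7/(-4 + (-1)²) = 7/(-4 + 1) = 7/(-3) = 7*(-⅓) = -7/3 ≈ -2.3333)
P(M, z) = -21 - 7*M/3 - 7*z/3 (P(M, z) = (-7/3 + (z - z))*((M + z) + 9) = (-7/3 + 0)*(9 + M + z) = -7*(9 + M + z)/3 = -21 - 7*M/3 - 7*z/3)
-37467/P(y, 199) = -37467/(-21 - 7/3*(-313) - 7/3*199) = -37467/(-21 + 2191/3 - 1393/3) = -37467/245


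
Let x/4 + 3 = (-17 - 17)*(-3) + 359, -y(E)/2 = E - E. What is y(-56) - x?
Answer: -1832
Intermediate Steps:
y(E) = 0 (y(E) = -2*(E - E) = -2*0 = 0)
x = 1832 (x = -12 + 4*((-17 - 17)*(-3) + 359) = -12 + 4*(-34*(-3) + 359) = -12 + 4*(102 + 359) = -12 + 4*461 = -12 + 1844 = 1832)
y(-56) - x = 0 - 1*1832 = 0 - 1832 = -1832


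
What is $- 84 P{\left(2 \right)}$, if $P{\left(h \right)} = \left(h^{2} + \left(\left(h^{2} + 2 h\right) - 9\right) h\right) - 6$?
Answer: $336$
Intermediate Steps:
$P{\left(h \right)} = -6 + h^{2} + h \left(-9 + h^{2} + 2 h\right)$ ($P{\left(h \right)} = \left(h^{2} + \left(-9 + h^{2} + 2 h\right) h\right) - 6 = \left(h^{2} + h \left(-9 + h^{2} + 2 h\right)\right) - 6 = -6 + h^{2} + h \left(-9 + h^{2} + 2 h\right)$)
$- 84 P{\left(2 \right)} = - 84 \left(-6 + 2^{3} - 18 + 3 \cdot 2^{2}\right) = - 84 \left(-6 + 8 - 18 + 3 \cdot 4\right) = - 84 \left(-6 + 8 - 18 + 12\right) = \left(-84\right) \left(-4\right) = 336$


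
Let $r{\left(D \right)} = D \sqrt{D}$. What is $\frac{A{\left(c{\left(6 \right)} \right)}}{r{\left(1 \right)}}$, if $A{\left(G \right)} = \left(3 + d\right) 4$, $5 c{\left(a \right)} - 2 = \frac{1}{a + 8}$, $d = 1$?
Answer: $16$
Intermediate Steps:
$c{\left(a \right)} = \frac{2}{5} + \frac{1}{5 \left(8 + a\right)}$ ($c{\left(a \right)} = \frac{2}{5} + \frac{1}{5 \left(a + 8\right)} = \frac{2}{5} + \frac{1}{5 \left(8 + a\right)}$)
$A{\left(G \right)} = 16$ ($A{\left(G \right)} = \left(3 + 1\right) 4 = 4 \cdot 4 = 16$)
$r{\left(D \right)} = D^{\frac{3}{2}}$
$\frac{A{\left(c{\left(6 \right)} \right)}}{r{\left(1 \right)}} = \frac{16}{1^{\frac{3}{2}}} = \frac{16}{1} = 16 \cdot 1 = 16$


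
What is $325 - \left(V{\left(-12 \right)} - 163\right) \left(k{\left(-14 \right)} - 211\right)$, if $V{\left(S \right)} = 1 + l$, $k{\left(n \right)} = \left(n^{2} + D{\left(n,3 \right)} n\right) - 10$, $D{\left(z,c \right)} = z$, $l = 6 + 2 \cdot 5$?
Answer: $25291$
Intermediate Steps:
$l = 16$ ($l = 6 + 10 = 16$)
$k{\left(n \right)} = -10 + 2 n^{2}$ ($k{\left(n \right)} = \left(n^{2} + n n\right) - 10 = \left(n^{2} + n^{2}\right) - 10 = 2 n^{2} - 10 = -10 + 2 n^{2}$)
$V{\left(S \right)} = 17$ ($V{\left(S \right)} = 1 + 16 = 17$)
$325 - \left(V{\left(-12 \right)} - 163\right) \left(k{\left(-14 \right)} - 211\right) = 325 - \left(17 - 163\right) \left(\left(-10 + 2 \left(-14\right)^{2}\right) - 211\right) = 325 - - 146 \left(\left(-10 + 2 \cdot 196\right) - 211\right) = 325 - - 146 \left(\left(-10 + 392\right) - 211\right) = 325 - - 146 \left(382 - 211\right) = 325 - \left(-146\right) 171 = 325 - -24966 = 325 + 24966 = 25291$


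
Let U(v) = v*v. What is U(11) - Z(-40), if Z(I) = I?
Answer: 161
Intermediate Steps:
U(v) = v²
U(11) - Z(-40) = 11² - 1*(-40) = 121 + 40 = 161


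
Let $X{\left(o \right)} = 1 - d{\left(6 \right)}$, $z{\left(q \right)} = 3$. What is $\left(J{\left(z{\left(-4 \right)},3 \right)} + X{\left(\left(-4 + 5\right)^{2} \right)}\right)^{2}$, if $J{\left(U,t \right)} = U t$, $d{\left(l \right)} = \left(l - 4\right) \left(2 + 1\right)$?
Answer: $16$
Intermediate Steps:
$d{\left(l \right)} = -12 + 3 l$ ($d{\left(l \right)} = \left(-4 + l\right) 3 = -12 + 3 l$)
$X{\left(o \right)} = -5$ ($X{\left(o \right)} = 1 - \left(-12 + 3 \cdot 6\right) = 1 - \left(-12 + 18\right) = 1 - 6 = -5$)
$\left(J{\left(z{\left(-4 \right)},3 \right)} + X{\left(\left(-4 + 5\right)^{2} \right)}\right)^{2} = \left(3 \cdot 3 - 5\right)^{2} = \left(9 - 5\right)^{2} = 4^{2} = 16$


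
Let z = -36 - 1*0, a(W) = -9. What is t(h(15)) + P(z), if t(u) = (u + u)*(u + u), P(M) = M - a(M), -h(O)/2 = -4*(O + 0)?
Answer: 57573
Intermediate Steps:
h(O) = 8*O (h(O) = -(-8)*(O + 0) = -(-8)*O = 8*O)
z = -36 (z = -36 + 0 = -36)
P(M) = 9 + M (P(M) = M - 1*(-9) = M + 9 = 9 + M)
t(u) = 4*u² (t(u) = (2*u)*(2*u) = 4*u²)
t(h(15)) + P(z) = 4*(8*15)² + (9 - 36) = 4*120² - 27 = 4*14400 - 27 = 57600 - 27 = 57573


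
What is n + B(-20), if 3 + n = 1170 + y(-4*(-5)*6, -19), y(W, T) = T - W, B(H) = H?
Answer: 1008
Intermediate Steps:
n = 1028 (n = -3 + (1170 + (-19 - (-4*(-5))*6)) = -3 + (1170 + (-19 - 20*6)) = -3 + (1170 + (-19 - 1*120)) = -3 + (1170 + (-19 - 120)) = -3 + (1170 - 139) = -3 + 1031 = 1028)
n + B(-20) = 1028 - 20 = 1008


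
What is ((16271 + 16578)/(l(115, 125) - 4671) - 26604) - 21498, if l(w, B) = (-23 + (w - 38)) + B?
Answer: -216107033/4492 ≈ -48109.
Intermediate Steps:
l(w, B) = -61 + B + w (l(w, B) = (-23 + (-38 + w)) + B = (-61 + w) + B = -61 + B + w)
((16271 + 16578)/(l(115, 125) - 4671) - 26604) - 21498 = ((16271 + 16578)/((-61 + 125 + 115) - 4671) - 26604) - 21498 = (32849/(179 - 4671) - 26604) - 21498 = (32849/(-4492) - 26604) - 21498 = (32849*(-1/4492) - 26604) - 21498 = (-32849/4492 - 26604) - 21498 = -119538017/4492 - 21498 = -216107033/4492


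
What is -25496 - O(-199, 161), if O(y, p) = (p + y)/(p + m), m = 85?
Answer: -3135989/123 ≈ -25496.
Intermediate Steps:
O(y, p) = (p + y)/(85 + p) (O(y, p) = (p + y)/(p + 85) = (p + y)/(85 + p))
-25496 - O(-199, 161) = -25496 - (161 - 199)/(85 + 161) = -25496 - (-38)/246 = -25496 - 1*(-19/123) = -25496 + 19/123 = -3135989/123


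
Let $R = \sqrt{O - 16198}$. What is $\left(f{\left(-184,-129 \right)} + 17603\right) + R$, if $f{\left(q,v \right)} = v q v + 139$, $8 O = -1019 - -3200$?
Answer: $-3044202 + \frac{i \sqrt{254806}}{4} \approx -3.0442 \cdot 10^{6} + 126.2 i$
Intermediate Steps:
$O = \frac{2181}{8}$ ($O = \frac{-1019 - -3200}{8} = \frac{-1019 + 3200}{8} = \frac{1}{8} \cdot 2181 = \frac{2181}{8} \approx 272.63$)
$f{\left(q,v \right)} = 139 + q v^{2}$ ($f{\left(q,v \right)} = q v v + 139 = q v^{2} + 139 = 139 + q v^{2}$)
$R = \frac{i \sqrt{254806}}{4}$ ($R = \sqrt{\frac{2181}{8} - 16198} = \sqrt{- \frac{127403}{8}} = \frac{i \sqrt{254806}}{4} \approx 126.2 i$)
$\left(f{\left(-184,-129 \right)} + 17603\right) + R = \left(\left(139 - 184 \left(-129\right)^{2}\right) + 17603\right) + \frac{i \sqrt{254806}}{4} = \left(\left(139 - 3061944\right) + 17603\right) + \frac{i \sqrt{254806}}{4} = \left(-3061805 + 17603\right) + \frac{i \sqrt{254806}}{4} = -3044202 + \frac{i \sqrt{254806}}{4}$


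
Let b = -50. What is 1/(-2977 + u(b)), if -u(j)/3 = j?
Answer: -1/2827 ≈ -0.00035373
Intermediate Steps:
u(j) = -3*j
1/(-2977 + u(b)) = 1/(-2977 - 3*(-50)) = 1/(-2977 + 150) = 1/(-2827) = -1/2827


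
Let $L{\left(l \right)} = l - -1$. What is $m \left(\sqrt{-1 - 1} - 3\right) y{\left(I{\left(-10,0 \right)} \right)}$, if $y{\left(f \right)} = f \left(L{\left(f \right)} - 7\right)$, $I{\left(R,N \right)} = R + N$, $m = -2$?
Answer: $960 - 320 i \sqrt{2} \approx 960.0 - 452.55 i$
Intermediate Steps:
$L{\left(l \right)} = 1 + l$ ($L{\left(l \right)} = l + 1 = 1 + l$)
$I{\left(R,N \right)} = N + R$
$y{\left(f \right)} = f \left(-6 + f\right)$ ($y{\left(f \right)} = f \left(\left(1 + f\right) - 7\right) = f \left(-6 + f\right)$)
$m \left(\sqrt{-1 - 1} - 3\right) y{\left(I{\left(-10,0 \right)} \right)} = - 2 \left(\sqrt{-1 - 1} - 3\right) \left(0 - 10\right) \left(-6 + \left(0 - 10\right)\right) = - 2 \left(\sqrt{-2} - 3\right) \left(- 10 \left(-6 - 10\right)\right) = - 2 \left(i \sqrt{2} - 3\right) \left(\left(-10\right) \left(-16\right)\right) = - 2 \left(-3 + i \sqrt{2}\right) 160 = \left(6 - 2 i \sqrt{2}\right) 160 = 960 - 320 i \sqrt{2}$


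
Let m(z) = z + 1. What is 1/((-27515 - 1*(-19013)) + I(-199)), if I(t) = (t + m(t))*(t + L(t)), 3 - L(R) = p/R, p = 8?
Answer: 199/13789514 ≈ 1.4431e-5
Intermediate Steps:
L(R) = 3 - 8/R
m(z) = 1 + z
I(t) = (1 + 2*t)*(3 + t - 8/t) (I(t) = (t + (1 + t))*(t + (3 - 8/t)) = (1 + 2*t)*(3 + t - 8/t))
1/((-27515 - 1*(-19013)) + I(-199)) = 1/((-27515 - 1*(-19013)) + (-13 - 8/(-199) + 2*(-199)² + 7*(-199))) = 1/((-27515 + 19013) + (-13 - 8*(-1/199) + 2*39601 - 1393)) = 1/(-8502 + (-13 + 8/199 + 79202 - 1393)) = 1/(-8502 + 15481412/199) = 1/(13789514/199) = 199/13789514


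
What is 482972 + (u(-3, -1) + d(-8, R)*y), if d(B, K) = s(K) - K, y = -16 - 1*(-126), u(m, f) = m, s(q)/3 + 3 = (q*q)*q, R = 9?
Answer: 721559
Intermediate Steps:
s(q) = -9 + 3*q³ (s(q) = -9 + 3*((q*q)*q) = -9 + 3*(q²*q) = -9 + 3*q³)
y = 110 (y = -16 + 126 = 110)
d(B, K) = -9 - K + 3*K³ (d(B, K) = (-9 + 3*K³) - K = -9 - K + 3*K³)
482972 + (u(-3, -1) + d(-8, R)*y) = 482972 + (-3 + (-9 - 1*9 + 3*9³)*110) = 482972 + (-3 + (-9 - 9 + 3*729)*110) = 482972 + (-3 + (-9 - 9 + 2187)*110) = 482972 + (-3 + 2169*110) = 482972 + (-3 + 238590) = 482972 + 238587 = 721559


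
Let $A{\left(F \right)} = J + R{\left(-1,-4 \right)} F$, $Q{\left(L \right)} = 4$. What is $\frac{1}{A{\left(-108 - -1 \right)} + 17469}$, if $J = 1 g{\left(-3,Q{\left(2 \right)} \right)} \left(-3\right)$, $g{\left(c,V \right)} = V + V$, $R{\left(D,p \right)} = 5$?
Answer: $\frac{1}{16910} \approx 5.9137 \cdot 10^{-5}$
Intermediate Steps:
$g{\left(c,V \right)} = 2 V$
$J = -24$ ($J = 1 \cdot 2 \cdot 4 \left(-3\right) = 1 \cdot 8 \left(-3\right) = 8 \left(-3\right) = -24$)
$A{\left(F \right)} = -24 + 5 F$
$\frac{1}{A{\left(-108 - -1 \right)} + 17469} = \frac{1}{\left(-24 + 5 \left(-108 - -1\right)\right) + 17469} = \frac{1}{\left(-24 + 5 \left(-108 + 1\right)\right) + 17469} = \frac{1}{\left(-24 + 5 \left(-107\right)\right) + 17469} = \frac{1}{\left(-24 - 535\right) + 17469} = \frac{1}{-559 + 17469} = \frac{1}{16910}$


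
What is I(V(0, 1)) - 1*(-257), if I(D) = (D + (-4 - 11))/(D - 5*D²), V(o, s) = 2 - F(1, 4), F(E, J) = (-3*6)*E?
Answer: 101771/396 ≈ 257.00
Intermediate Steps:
F(E, J) = -18*E
V(o, s) = 20 (V(o, s) = 2 - (-18) = 2 - 1*(-18) = 2 + 18 = 20)
I(D) = (-15 + D)/(D - 5*D²) (I(D) = (D - 15)/(D - 5*D²) = (-15 + D)/(D - 5*D²))
I(V(0, 1)) - 1*(-257) = (15 - 1*20)/(20*(-1 + 5*20)) - 1*(-257) = (15 - 20)/(20*(-1 + 100)) + 257 = (1/20)*(-5)/99 + 257 = (1/20)*(1/99)*(-5) + 257 = -1/396 + 257 = 101771/396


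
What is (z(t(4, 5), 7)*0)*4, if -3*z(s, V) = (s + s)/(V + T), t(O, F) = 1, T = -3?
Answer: 0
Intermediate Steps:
z(s, V) = -2*s/(3*(-3 + V)) (z(s, V) = -(s + s)/(3*(V - 3)) = -2*s/(3*(-3 + V)))
(z(t(4, 5), 7)*0)*4 = (-2*1/(-9 + 3*7)*0)*4 = (-2*1/(-9 + 21)*0)*4 = (-2*1/12*0)*4 = (-2*1*1/12*0)*4 = -⅙*0*4 = 0*4 = 0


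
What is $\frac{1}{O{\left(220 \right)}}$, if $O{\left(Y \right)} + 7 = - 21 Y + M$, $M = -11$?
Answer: $- \frac{1}{4638} \approx -0.00021561$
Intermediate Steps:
$O{\left(Y \right)} = -18 - 21 Y$ ($O{\left(Y \right)} = -7 - \left(11 + 21 Y\right) = -18 - 21 Y$)
$\frac{1}{O{\left(220 \right)}} = \frac{1}{-18 - 4620} = \frac{1}{-4638} = - \frac{1}{4638}$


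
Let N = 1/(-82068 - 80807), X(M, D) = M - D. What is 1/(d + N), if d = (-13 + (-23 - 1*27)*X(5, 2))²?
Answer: 162875/4327425874 ≈ 3.7638e-5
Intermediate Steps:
d = 26569 (d = (-13 + (-23 - 1*27)*(5 - 1*2))² = (-13 + (-23 - 27)*(5 - 2))² = (-13 - 50*3)² = (-13 - 150)² = (-163)² = 26569)
N = -1/162875 (N = 1/(-162875) = -1/162875 ≈ -6.1397e-6)
1/(d + N) = 1/(26569 - 1/162875) = 1/(4327425874/162875) = 162875/4327425874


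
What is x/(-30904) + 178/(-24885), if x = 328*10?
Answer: -10890464/96130755 ≈ -0.11329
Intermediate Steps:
x = 3280
x/(-30904) + 178/(-24885) = 3280/(-30904) + 178/(-24885) = 3280*(-1/30904) + 178*(-1/24885) = -410/3863 - 178/24885 = -10890464/96130755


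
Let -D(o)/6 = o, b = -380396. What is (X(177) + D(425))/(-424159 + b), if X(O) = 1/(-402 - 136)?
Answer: 1371901/432850590 ≈ 0.0031695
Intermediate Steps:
D(o) = -6*o
X(O) = -1/538 (X(O) = 1/(-538) = -1/538)
(X(177) + D(425))/(-424159 + b) = (-1/538 - 6*425)/(-424159 - 380396) = (-1/538 - 2550)/(-804555) = -1371901/538*(-1/804555) = 1371901/432850590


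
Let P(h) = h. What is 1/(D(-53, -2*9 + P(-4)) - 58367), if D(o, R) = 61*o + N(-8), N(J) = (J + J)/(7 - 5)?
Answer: -1/61608 ≈ -1.6232e-5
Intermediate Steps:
N(J) = J (N(J) = (2*J)/2 = (2*J)*(½) = J)
D(o, R) = -8 + 61*o (D(o, R) = 61*o - 8 = -8 + 61*o)
1/(D(-53, -2*9 + P(-4)) - 58367) = 1/((-8 + 61*(-53)) - 58367) = 1/((-8 - 3233) - 58367) = 1/(-3241 - 58367) = 1/(-61608) = -1/61608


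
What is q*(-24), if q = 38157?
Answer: -915768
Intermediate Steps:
q*(-24) = 38157*(-24) = -915768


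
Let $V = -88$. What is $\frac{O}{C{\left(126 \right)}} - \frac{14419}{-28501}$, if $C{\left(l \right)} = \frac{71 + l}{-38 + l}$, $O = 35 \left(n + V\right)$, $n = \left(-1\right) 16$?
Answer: $- \frac{9126599777}{5614697} \approx -1625.5$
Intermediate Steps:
$n = -16$
$O = -3640$ ($O = 35 \left(-16 - 88\right) = 35 \left(-104\right) = -3640$)
$C{\left(l \right)} = \frac{71 + l}{-38 + l}$
$\frac{O}{C{\left(126 \right)}} - \frac{14419}{-28501} = - \frac{3640}{\frac{1}{-38 + 126} \left(71 + 126\right)} - \frac{14419}{-28501} = - \frac{3640}{\frac{1}{88} \cdot 197} - - \frac{14419}{28501} = - \frac{3640}{\frac{1}{88} \cdot 197} + \frac{14419}{28501} = - \frac{3640}{\frac{197}{88}} + \frac{14419}{28501} = \left(-3640\right) \frac{88}{197} + \frac{14419}{28501} = - \frac{320320}{197} + \frac{14419}{28501} = - \frac{9126599777}{5614697}$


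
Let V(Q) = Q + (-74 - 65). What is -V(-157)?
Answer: 296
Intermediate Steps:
V(Q) = -139 + Q (V(Q) = Q - 139 = -139 + Q)
-V(-157) = -(-139 - 157) = -1*(-296) = 296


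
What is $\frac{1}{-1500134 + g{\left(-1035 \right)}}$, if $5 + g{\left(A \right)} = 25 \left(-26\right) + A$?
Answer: $- \frac{1}{1501824} \approx -6.6586 \cdot 10^{-7}$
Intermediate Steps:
$g{\left(A \right)} = -655 + A$ ($g{\left(A \right)} = -5 + \left(25 \left(-26\right) + A\right) = -5 + \left(-650 + A\right) = -655 + A$)
$\frac{1}{-1500134 + g{\left(-1035 \right)}} = \frac{1}{-1500134 - 1690} = \frac{1}{-1501824} = - \frac{1}{1501824}$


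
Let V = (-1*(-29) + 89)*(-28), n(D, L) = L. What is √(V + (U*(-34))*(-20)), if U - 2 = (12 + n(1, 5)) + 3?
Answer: 2*√2914 ≈ 107.96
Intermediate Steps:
U = 22 (U = 2 + ((12 + 5) + 3) = 2 + (17 + 3) = 2 + 20 = 22)
V = -3304 (V = (29 + 89)*(-28) = 118*(-28) = -3304)
√(V + (U*(-34))*(-20)) = √(-3304 + (22*(-34))*(-20)) = √(-3304 - 748*(-20)) = √(-3304 + 14960) = √11656 = 2*√2914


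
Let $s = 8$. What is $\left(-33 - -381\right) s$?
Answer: $2784$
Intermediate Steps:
$\left(-33 - -381\right) s = \left(-33 - -381\right) 8 = \left(-33 + 381\right) 8 = 348 \cdot 8 = 2784$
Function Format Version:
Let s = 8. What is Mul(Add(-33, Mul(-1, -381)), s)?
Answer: 2784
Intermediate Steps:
Mul(Add(-33, Mul(-1, -381)), s) = Mul(Add(-33, Mul(-1, -381)), 8) = Mul(Add(-33, 381), 8) = Mul(348, 8) = 2784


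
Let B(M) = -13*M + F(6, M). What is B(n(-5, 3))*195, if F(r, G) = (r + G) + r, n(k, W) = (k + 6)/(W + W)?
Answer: 1950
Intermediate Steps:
n(k, W) = (6 + k)/(2*W) (n(k, W) = (6 + k)/((2*W)) = (6 + k)*(1/(2*W)) = (6 + k)/(2*W))
F(r, G) = G + 2*r (F(r, G) = (G + r) + r = G + 2*r)
B(M) = 12 - 12*M (B(M) = -13*M + (M + 2*6) = -13*M + (M + 12) = -13*M + (12 + M) = 12 - 12*M)
B(n(-5, 3))*195 = (12 - 6*(6 - 5)/3)*195 = (12 - 6/3)*195 = (12 - 12*⅙)*195 = (12 - 2)*195 = 10*195 = 1950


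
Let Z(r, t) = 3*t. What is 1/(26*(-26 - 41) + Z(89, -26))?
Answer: -1/1820 ≈ -0.00054945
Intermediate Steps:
1/(26*(-26 - 41) + Z(89, -26)) = 1/(26*(-26 - 41) + 3*(-26)) = 1/(26*(-67) - 78) = 1/(-1742 - 78) = 1/(-1820) = -1/1820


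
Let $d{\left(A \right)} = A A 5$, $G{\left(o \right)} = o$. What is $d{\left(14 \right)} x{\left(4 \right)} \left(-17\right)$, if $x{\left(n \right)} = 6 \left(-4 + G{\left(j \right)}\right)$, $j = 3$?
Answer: $99960$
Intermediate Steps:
$x{\left(n \right)} = -6$ ($x{\left(n \right)} = 6 \left(-4 + 3\right) = 6 \left(-1\right) = -6$)
$d{\left(A \right)} = 5 A^{2}$ ($d{\left(A \right)} = A^{2} \cdot 5 = 5 A^{2}$)
$d{\left(14 \right)} x{\left(4 \right)} \left(-17\right) = 5 \cdot 14^{2} \left(\left(-6\right) \left(-17\right)\right) = 5 \cdot 196 \cdot 102 = 980 \cdot 102 = 99960$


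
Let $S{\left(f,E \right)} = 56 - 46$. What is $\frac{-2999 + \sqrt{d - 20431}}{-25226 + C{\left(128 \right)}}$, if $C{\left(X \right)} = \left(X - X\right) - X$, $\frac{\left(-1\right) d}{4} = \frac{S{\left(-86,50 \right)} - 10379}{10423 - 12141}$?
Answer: $\frac{2999}{25354} - \frac{i \sqrt{15093460653}}{21779086} \approx 0.11829 - 0.005641 i$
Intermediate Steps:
$S{\left(f,E \right)} = 10$ ($S{\left(f,E \right)} = 56 - 46 = 10$)
$d = - \frac{20738}{859}$ ($d = - 4 \frac{10 - 10379}{10423 - 12141} = - 4 \left(- \frac{10369}{-1718}\right) = - 4 \left(\left(-10369\right) \left(- \frac{1}{1718}\right)\right) = \left(-4\right) \frac{10369}{1718} = - \frac{20738}{859} \approx -24.142$)
$C{\left(X \right)} = - X$ ($C{\left(X \right)} = 0 - X = - X$)
$\frac{-2999 + \sqrt{d - 20431}}{-25226 + C{\left(128 \right)}} = \frac{-2999 + \sqrt{- \frac{20738}{859} - 20431}}{-25226 - 128} = \frac{-2999 + \sqrt{- \frac{17570967}{859}}}{-25226 - 128} = \frac{-2999 + \frac{i \sqrt{15093460653}}{859}}{-25354} = \left(-2999 + \frac{i \sqrt{15093460653}}{859}\right) \left(- \frac{1}{25354}\right) = \frac{2999}{25354} - \frac{i \sqrt{15093460653}}{21779086}$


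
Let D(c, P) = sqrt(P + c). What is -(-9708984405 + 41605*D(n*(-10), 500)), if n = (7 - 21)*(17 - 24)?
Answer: 9708984405 - 166420*I*sqrt(30) ≈ 9.709e+9 - 9.1152e+5*I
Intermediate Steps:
n = 98 (n = -14*(-7) = 98)
-(-9708984405 + 41605*D(n*(-10), 500)) = -(-9708984405 + 41605*sqrt(500 + 98*(-10))) = -(-9708984405 + 41605*sqrt(500 - 980)) = -(-9708984405 + 166420*I*sqrt(30)) = -41605*(-233361 + 4*I*sqrt(30)) = 9708984405 - 166420*I*sqrt(30)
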